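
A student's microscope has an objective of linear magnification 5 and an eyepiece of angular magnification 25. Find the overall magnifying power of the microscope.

The overall magnification of a compound microscope is the product of the objective and eyepiece magnifications:
M = M_obj x M_eye = 5 x 25 = 125.

125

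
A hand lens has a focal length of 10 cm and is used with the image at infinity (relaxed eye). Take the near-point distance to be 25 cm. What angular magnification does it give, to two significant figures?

M = D/f = 25/10 = 2.500.

2.5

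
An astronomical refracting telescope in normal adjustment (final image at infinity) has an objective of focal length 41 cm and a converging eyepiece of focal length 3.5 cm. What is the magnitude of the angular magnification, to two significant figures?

|M| = f_obj/|f_eye| = 41/3.5 = 11.714.

12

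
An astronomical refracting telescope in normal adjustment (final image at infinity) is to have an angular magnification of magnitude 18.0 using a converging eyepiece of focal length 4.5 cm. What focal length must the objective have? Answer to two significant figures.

|M| = f_obj/|f_eye|, so f_obj = |M| x |f_eye| = 18.0 x 4.5 = 81.000 cm.

81 cm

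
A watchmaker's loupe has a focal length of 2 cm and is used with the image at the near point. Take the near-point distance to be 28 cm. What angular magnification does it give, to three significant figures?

M = 1 + D/f = 1 + 28/2 = 15.000.

15.0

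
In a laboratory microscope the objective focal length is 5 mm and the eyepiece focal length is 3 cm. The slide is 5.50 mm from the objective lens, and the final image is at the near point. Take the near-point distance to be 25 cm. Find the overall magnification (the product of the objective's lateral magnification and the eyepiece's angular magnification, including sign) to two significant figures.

-93

Convert to cm: f_obj = 5 mm = 0.5 cm; d_o = 5.50 mm = 0.55 cm.
Objective: 1/d_i = 1/f_obj - 1/d_o = 1/0.5 - 1/0.55 = 0.18182 cm^-1, so d_i = 5.500 cm.
m_obj = -d_i/d_o = -5.500/0.55 = -10.000.
Eyepiece angular magnification (image at near point): M_eye = 1 + D/f_e = 1 + 25/3 = 9.333.
Overall M = m_obj x M_eye = (-10.000)(9.333) = -93.33.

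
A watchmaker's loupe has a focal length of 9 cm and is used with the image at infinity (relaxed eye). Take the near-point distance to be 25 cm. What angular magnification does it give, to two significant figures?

M = D/f = 25/9 = 2.778.

2.8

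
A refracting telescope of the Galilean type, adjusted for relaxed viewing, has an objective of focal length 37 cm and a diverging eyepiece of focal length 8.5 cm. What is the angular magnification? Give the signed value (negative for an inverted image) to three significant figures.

4.35

M = -f_obj/f_eye = -37/(-8.5) = 4.353.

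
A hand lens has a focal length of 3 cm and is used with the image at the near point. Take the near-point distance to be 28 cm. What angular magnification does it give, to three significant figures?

M = 1 + D/f = 1 + 28/3 = 10.333.

10.3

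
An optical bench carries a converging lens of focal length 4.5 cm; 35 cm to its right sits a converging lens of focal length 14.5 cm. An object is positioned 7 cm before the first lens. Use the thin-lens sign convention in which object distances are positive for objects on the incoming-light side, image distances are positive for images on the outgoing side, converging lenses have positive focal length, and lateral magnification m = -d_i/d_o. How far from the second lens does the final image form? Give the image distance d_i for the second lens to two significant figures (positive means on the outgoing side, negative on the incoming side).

41 cm

First lens: d_i1 = 1/(1/4.5 - 1/7) = 12.600 cm.
Object distance for lens 2: d_o2 = 35 - 12.600 = 22.400 cm.
Second lens: d_i2 = 1/(1/14.5 - 1/(22.400)) = 41.114 cm.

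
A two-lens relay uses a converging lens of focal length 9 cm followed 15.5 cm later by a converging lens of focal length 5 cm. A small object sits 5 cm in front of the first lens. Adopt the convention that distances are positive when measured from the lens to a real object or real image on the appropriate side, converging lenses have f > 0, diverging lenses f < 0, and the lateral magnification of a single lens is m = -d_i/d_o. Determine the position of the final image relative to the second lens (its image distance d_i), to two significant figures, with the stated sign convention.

6.1 cm

Lens 1: 1/d_i1 = 1/f_1 - 1/d_o1 = 1/9 - 1/5 = -0.08889 cm^-1, so d_i1 = -11.250 cm.
The intermediate image is virtual, 11.250 cm to the left of lens 1, so d_o2 = L - d_i1 = 15.5 - (-11.250) = 26.750 cm.
Lens 2: 1/d_i2 = 1/f_2 - 1/d_o2 = 1/5 - 1/(26.750) = 0.16262 cm^-1, so d_i2 = 6.149 cm.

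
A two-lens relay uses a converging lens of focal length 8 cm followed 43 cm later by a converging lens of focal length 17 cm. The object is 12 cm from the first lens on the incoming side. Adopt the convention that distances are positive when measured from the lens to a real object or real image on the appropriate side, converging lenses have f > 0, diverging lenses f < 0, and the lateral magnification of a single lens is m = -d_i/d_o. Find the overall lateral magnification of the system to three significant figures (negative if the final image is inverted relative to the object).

Applying the thin-lens equation to the first lens, 1/8 = 1/12 + 1/d_i1, which gives d_i1 = 24.000 cm.
Its lateral magnification is m_1 = -d_i1/d_o1 = -(24.000)/12 = -2.0000.
The intermediate image is 24.000 cm to the right of lens 1, so d_o2 = L - d_i1 = 43 - 24.000 = 19.000 cm.
Applying the thin-lens equation again with f_2 = 17 cm and d_o2 = 19.000 cm gives d_i2 = 161.500 cm.
m_2 = -(161.500)/(19.000) = -8.5000.
The system's lateral magnification is m_1 m_2 = (-2.0000)(-8.5000) = 17.0000.

17.0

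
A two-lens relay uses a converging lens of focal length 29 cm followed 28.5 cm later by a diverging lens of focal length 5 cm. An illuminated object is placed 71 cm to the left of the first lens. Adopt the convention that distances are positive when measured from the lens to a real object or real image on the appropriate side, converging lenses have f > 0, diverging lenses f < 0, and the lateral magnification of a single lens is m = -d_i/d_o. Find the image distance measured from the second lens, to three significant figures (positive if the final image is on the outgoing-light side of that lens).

-6.61 cm

Applying the thin-lens equation to the first lens, 1/29 = 1/71 + 1/d_i1, which gives d_i1 = 49.024 cm.
This image would form 49.024 cm past lens 1, i.e. 20.524 cm beyond lens 2, so it is a virtual object for lens 2: d_o2 = 28.5 - 49.024 = -20.524 cm.
Applying the thin-lens equation again with f_2 = -5 cm and d_o2 = -20.524 cm gives d_i2 = -6.610 cm.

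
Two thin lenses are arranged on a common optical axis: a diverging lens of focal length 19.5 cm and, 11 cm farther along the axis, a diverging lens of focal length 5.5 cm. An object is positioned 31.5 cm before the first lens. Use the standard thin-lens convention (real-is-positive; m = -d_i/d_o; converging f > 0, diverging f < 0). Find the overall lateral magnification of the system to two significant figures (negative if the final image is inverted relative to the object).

0.074

Applying the thin-lens equation to the first lens, 1/(-19.5) = 1/31.5 + 1/d_i1, which gives d_i1 = -12.044 cm.
Its lateral magnification is m_1 = -d_i1/d_o1 = -(-12.044)/31.5 = 0.3824.
With d_i1 < 0 the first image is virtual and lies on the object side; the object distance for lens 2 is d_o2 = 11 - (-12.044) = 23.044 cm.
Applying the thin-lens equation again with f_2 = -5.5 cm and d_o2 = 23.044 cm gives d_i2 = -4.440 cm.
m_2 = -(-4.440)/(23.044) = 0.1927.
Total m = m_1 x m_2 = (0.3824)(0.1927) = 0.0737.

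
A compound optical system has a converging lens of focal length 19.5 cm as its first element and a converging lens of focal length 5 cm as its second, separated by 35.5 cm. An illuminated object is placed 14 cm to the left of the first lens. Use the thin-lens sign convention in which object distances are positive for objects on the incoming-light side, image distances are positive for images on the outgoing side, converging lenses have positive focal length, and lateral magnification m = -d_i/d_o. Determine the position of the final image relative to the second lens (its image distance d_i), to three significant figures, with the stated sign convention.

5.31 cm

Applying the thin-lens equation to the first lens, 1/19.5 = 1/14 + 1/d_i1, which gives d_i1 = -49.636 cm.
The intermediate image is virtual, 49.636 cm to the left of lens 1, so d_o2 = L - d_i1 = 35.5 - (-49.636) = 85.136 cm.
Applying the thin-lens equation again with f_2 = 5 cm and d_o2 = 85.136 cm gives d_i2 = 5.312 cm.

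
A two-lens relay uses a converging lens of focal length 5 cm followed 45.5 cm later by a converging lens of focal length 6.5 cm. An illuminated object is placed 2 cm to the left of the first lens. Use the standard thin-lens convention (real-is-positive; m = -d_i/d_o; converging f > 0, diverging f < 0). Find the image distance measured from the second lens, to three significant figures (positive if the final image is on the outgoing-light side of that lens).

Lens 1: 1/d_i1 = 1/f_1 - 1/d_o1 = 1/5 - 1/2 = -0.30000 cm^-1, so d_i1 = -3.333 cm.
With d_i1 < 0 the first image is virtual and lies on the object side; the object distance for lens 2 is d_o2 = 45.5 - (-3.333) = 48.833 cm.
Lens 2: 1/d_i2 = 1/f_2 - 1/d_o2 = 1/6.5 - 1/(48.833) = 0.13337 cm^-1, so d_i2 = 7.498 cm.

7.50 cm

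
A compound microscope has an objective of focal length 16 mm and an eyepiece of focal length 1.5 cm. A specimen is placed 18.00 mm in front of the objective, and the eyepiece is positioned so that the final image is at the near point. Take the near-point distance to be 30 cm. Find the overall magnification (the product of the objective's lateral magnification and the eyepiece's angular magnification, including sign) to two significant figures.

Convert to cm: f_obj = 16 mm = 1.6 cm; d_o = 18.00 mm = 1.80 cm.
Objective: 1/d_i = 1/f_obj - 1/d_o = 1/1.6 - 1/1.80 = 0.06944 cm^-1, so d_i = 14.400 cm.
m_obj = -d_i/d_o = -14.400/1.80 = -8.000.
Eyepiece angular magnification (image at near point): M_eye = 1 + D/f_e = 1 + 30/1.5 = 21.000.
Overall M = m_obj x M_eye = (-8.000)(21.000) = -168.00.

-170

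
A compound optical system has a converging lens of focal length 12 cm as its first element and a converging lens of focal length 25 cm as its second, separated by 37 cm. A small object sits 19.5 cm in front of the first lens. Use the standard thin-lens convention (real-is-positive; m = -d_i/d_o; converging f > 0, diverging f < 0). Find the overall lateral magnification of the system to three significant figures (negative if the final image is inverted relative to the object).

Lens 1: 1/d_i1 = 1/f_1 - 1/d_o1 = 1/12 - 1/19.5 = 0.03205 cm^-1, so d_i1 = 31.200 cm.
m_1 = -(31.200)/19.5 = -1.6000.
That image sits 5.800 cm in front of the second lens, so d_o2 = 5.800 cm.
Lens 2: 1/d_i2 = 1/f_2 - 1/d_o2 = 1/25 - 1/(5.800) = -0.13241 cm^-1, so d_i2 = -7.552 cm.
m_2 = -(-7.552)/(5.800) = 1.3021.
Total m = m_1 x m_2 = (-1.6000)(1.3021) = -2.0833.

-2.08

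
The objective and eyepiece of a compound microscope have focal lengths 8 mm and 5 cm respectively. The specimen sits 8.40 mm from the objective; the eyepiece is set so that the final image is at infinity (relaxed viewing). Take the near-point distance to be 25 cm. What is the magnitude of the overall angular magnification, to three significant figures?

Convert to cm: f_obj = 8 mm = 0.8 cm; d_o = 8.40 mm = 0.84 cm.
Objective: 1/d_i = 1/f_obj - 1/d_o = 1/0.8 - 1/0.84 = 0.05952 cm^-1, so d_i = 16.800 cm.
m_obj = -d_i/d_o = -16.800/0.84 = -20.000.
Eyepiece angular magnification (image at infinity): M_eye = D/f_e = 25/5 = 5.000.
Overall M = m_obj x M_eye = (-20.000)(5.000) = -100.00.
|M| = 100.00.

100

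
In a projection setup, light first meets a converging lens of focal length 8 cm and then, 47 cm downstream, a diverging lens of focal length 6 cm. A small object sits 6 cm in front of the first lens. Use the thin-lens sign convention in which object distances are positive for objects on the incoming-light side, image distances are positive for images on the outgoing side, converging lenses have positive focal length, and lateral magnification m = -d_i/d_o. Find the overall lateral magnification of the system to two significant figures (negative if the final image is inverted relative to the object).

0.31

Lens 1: 1/d_i1 = 1/f_1 - 1/d_o1 = 1/8 - 1/6 = -0.04167 cm^-1, so d_i1 = -24.000 cm.
m_1 = -(-24.000)/6 = 4.0000.
With d_i1 < 0 the first image is virtual and lies on the object side; the object distance for lens 2 is d_o2 = 47 - (-24.000) = 71.000 cm.
Lens 2: 1/d_i2 = 1/f_2 - 1/d_o2 = 1/(-6) - 1/(71.000) = -0.18075 cm^-1, so d_i2 = -5.532 cm.
m_2 = -(-5.532)/(71.000) = 0.0779.
Total m = m_1 x m_2 = (4.0000)(0.0779) = 0.3117.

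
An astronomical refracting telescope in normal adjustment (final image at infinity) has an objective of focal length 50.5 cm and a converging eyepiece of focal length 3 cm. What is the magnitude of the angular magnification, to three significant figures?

16.8

|M| = f_obj/|f_eye| = 50.5/3 = 16.833.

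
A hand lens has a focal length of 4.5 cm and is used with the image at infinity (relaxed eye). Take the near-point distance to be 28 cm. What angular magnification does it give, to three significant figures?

6.22

M = D/f = 28/4.5 = 6.222.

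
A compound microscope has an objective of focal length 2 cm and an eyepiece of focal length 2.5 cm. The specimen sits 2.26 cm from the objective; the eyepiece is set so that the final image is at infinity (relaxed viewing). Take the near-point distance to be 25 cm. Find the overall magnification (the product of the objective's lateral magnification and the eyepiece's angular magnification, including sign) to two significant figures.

-77

Objective: 1/d_i = 1/f_obj - 1/d_o = 1/2 - 1/2.26 = 0.05752 cm^-1, so d_i = 17.385 cm.
m_obj = -d_i/d_o = -17.385/2.26 = -7.692.
Eyepiece angular magnification (image at infinity): M_eye = D/f_e = 25/2.5 = 10.000.
Overall M = m_obj x M_eye = (-7.692)(10.000) = -76.92.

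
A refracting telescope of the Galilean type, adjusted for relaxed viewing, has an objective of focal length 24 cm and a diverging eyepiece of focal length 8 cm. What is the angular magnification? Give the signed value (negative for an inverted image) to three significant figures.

3.00

M = -f_obj/f_eye = -24/(-8) = 3.000.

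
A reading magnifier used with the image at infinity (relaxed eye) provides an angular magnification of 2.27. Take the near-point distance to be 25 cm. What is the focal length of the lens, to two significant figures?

11 cm

For the image at infinity, M = D/f.
f = D/M = 25/2.27 = 11.013 cm.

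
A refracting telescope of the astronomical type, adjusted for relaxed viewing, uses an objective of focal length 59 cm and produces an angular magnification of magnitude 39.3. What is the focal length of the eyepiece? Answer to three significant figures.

|M| = f_obj/f_eye, so f_eye = f_obj/|M| = 59/39.3 = 1.501 cm.

1.50 cm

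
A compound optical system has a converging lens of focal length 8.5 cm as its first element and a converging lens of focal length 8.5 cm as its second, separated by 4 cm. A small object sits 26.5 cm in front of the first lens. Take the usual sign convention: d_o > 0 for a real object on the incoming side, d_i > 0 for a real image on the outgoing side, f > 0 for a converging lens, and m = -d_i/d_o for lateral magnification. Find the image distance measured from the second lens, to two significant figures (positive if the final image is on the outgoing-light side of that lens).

Lens 1: 1/d_i1 = 1/f_1 - 1/d_o1 = 1/8.5 - 1/26.5 = 0.07991 cm^-1, so d_i1 = 12.514 cm.
This image would form 12.514 cm past lens 1, i.e. 8.514 cm beyond lens 2, so it is a virtual object for lens 2: d_o2 = 4 - 12.514 = -8.514 cm.
Lens 2: 1/d_i2 = 1/f_2 - 1/d_o2 = 1/8.5 - 1/(-8.514) = 0.23510 cm^-1, so d_i2 = 4.253 cm.

4.3 cm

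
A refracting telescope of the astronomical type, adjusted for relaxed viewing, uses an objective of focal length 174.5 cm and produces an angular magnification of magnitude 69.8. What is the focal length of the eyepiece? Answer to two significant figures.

2.5 cm

|M| = f_obj/f_eye, so f_eye = f_obj/|M| = 174.5/69.8 = 2.500 cm.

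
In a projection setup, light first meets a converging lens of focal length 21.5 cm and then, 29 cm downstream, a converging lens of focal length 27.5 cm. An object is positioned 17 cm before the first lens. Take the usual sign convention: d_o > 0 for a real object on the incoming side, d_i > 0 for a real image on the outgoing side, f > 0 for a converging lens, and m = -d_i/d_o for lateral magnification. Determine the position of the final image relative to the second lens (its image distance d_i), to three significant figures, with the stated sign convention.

36.6 cm

First lens: d_i1 = 1/(1/21.5 - 1/17) = -81.222 cm.
With d_i1 < 0 the first image is virtual and lies on the object side; the object distance for lens 2 is d_o2 = 29 - (-81.222) = 110.222 cm.
Second lens: d_i2 = 1/(1/27.5 - 1/(110.222)) = 36.642 cm.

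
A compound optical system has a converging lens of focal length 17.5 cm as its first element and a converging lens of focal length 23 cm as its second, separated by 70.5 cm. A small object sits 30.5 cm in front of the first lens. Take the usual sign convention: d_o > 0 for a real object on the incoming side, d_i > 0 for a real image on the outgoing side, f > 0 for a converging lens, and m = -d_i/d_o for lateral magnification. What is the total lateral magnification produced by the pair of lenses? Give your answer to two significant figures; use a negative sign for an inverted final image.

4.8

Lens 1: 1/d_i1 = 1/f_1 - 1/d_o1 = 1/17.5 - 1/30.5 = 0.02436 cm^-1, so d_i1 = 41.058 cm.
m_1 = -(41.058)/30.5 = -1.3462.
Object distance for lens 2: d_o2 = 70.5 - 41.058 = 29.442 cm.
Lens 2: 1/d_i2 = 1/f_2 - 1/d_o2 = 1/23 - 1/(29.442) = 0.00951 cm^-1, so d_i2 = 105.113 cm.
m_2 = -(105.113)/(29.442) = -3.5701.
Total m = m_1 x m_2 = (-1.3462)(-3.5701) = 4.8060.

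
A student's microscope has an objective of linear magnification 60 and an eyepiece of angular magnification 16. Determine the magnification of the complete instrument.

960

The overall magnification of a compound microscope is the product of the objective and eyepiece magnifications:
M = M_obj x M_eye = 60 x 16 = 960.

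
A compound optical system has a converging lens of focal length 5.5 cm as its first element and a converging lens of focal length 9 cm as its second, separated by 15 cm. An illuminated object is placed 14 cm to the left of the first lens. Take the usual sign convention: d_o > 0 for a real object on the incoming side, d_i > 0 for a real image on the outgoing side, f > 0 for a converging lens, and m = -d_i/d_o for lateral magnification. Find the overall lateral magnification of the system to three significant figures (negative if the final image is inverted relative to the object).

-1.90

Applying the thin-lens equation to the first lens, 1/5.5 = 1/14 + 1/d_i1, which gives d_i1 = 9.059 cm.
Its lateral magnification is m_1 = -d_i1/d_o1 = -(9.059)/14 = -0.6471.
Object distance for lens 2: d_o2 = 15 - 9.059 = 5.941 cm.
Applying the thin-lens equation again with f_2 = 9 cm and d_o2 = 5.941 cm gives d_i2 = -17.481 cm.
m_2 = -(-17.481)/(5.941) = 2.9423.
Total m = m_1 x m_2 = (-0.6471)(2.9423) = -1.9038.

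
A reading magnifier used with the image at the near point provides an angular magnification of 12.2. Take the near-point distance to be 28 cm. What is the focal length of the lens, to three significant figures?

For the image at the near point, M = 1 + D/f.
f = D/(M - 1) = 28/(12.2 - 1) = 2.500 cm.

2.50 cm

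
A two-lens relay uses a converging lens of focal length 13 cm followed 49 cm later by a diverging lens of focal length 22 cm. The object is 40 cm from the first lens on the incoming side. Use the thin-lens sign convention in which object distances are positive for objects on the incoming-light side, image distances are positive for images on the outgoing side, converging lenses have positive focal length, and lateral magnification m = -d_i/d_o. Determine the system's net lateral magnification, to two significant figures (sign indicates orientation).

-0.20

First lens: d_i1 = 1/(1/13 - 1/40) = 19.259 cm.
m_1 = -(19.259)/40 = -0.4815.
The intermediate image is 19.259 cm to the right of lens 1, so d_o2 = L - d_i1 = 49 - 19.259 = 29.741 cm.
Second lens: d_i2 = 1/(1/(-22) - 1/(29.741)) = -12.646 cm.
m_2 = -(-12.646)/(29.741) = 0.4252.
The system's lateral magnification is m_1 m_2 = (-0.4815)(0.4252) = -0.2047.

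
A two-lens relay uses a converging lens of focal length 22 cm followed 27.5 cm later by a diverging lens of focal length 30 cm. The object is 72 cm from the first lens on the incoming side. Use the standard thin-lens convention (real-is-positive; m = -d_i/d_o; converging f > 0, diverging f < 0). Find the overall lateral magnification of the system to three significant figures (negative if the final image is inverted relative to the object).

-0.511

Applying the thin-lens equation to the first lens, 1/22 = 1/72 + 1/d_i1, which gives d_i1 = 31.680 cm.
Its lateral magnification is m_1 = -d_i1/d_o1 = -(31.680)/72 = -0.4400.
Since 31.680 cm > 27.5 cm, the first image lies past the second lens and serves as a virtual object: d_o2 = L - d_i1 = -4.180 cm.
Applying the thin-lens equation again with f_2 = -30 cm and d_o2 = -4.180 cm gives d_i2 = 4.857 cm.
m_2 = -(4.857)/(-4.180) = 1.1619.
Overall magnification: m = m_1 m_2 = -0.5112.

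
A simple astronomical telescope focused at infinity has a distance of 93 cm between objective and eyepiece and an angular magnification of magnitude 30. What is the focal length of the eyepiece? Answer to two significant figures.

In normal adjustment the tube length equals f_obj + f_eye and |M| = f_obj/f_eye.
So f_obj = 30 f_eye and 30 f_eye + f_eye = 93 cm, giving f_eye = 93/31 = 3.000 cm and f_obj = 90.000 cm.

3.0 cm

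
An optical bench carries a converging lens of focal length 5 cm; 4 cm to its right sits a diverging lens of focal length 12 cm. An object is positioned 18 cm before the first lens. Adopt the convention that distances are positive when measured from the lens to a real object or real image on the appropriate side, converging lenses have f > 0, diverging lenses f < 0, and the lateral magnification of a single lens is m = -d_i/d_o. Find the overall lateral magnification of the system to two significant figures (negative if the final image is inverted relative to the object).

-0.51

First lens: d_i1 = 1/(1/5 - 1/18) = 6.923 cm.
m_1 = -(6.923)/18 = -0.3846.
Since 6.923 cm > 4 cm, the first image lies past the second lens and serves as a virtual object: d_o2 = L - d_i1 = -2.923 cm.
Second lens: d_i2 = 1/(1/(-12) - 1/(-2.923)) = 3.864 cm.
m_2 = -(3.864)/(-2.923) = 1.3220.
Total m = m_1 x m_2 = (-0.3846)(1.3220) = -0.5085.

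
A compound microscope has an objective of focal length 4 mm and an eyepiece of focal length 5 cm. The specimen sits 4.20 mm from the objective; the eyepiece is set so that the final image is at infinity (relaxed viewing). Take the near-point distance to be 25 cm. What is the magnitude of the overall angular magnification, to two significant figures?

100

Convert to cm: f_obj = 4 mm = 0.4 cm; d_o = 4.20 mm = 0.42 cm.
Objective: 1/d_i = 1/f_obj - 1/d_o = 1/0.4 - 1/0.42 = 0.11905 cm^-1, so d_i = 8.400 cm.
m_obj = -d_i/d_o = -8.400/0.42 = -20.000.
Eyepiece angular magnification (image at infinity): M_eye = D/f_e = 25/5 = 5.000.
Overall M = m_obj x M_eye = (-20.000)(5.000) = -100.00.
|M| = 100.00.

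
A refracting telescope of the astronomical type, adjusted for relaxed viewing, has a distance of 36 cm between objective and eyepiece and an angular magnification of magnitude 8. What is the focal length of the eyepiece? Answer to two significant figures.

4.0 cm

In normal adjustment the tube length equals f_obj + f_eye and |M| = f_obj/f_eye.
So f_obj = 8 f_eye and 8 f_eye + f_eye = 36 cm, giving f_eye = 36/9 = 4.000 cm and f_obj = 32.000 cm.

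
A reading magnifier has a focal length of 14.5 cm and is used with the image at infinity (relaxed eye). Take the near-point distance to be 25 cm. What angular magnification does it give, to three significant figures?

M = D/f = 25/14.5 = 1.724.

1.72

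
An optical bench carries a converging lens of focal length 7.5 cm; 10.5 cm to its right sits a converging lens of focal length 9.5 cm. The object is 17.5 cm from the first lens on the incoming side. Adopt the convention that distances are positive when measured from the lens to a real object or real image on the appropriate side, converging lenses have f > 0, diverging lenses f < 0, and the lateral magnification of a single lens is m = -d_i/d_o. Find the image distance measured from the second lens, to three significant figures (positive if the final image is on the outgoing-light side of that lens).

2.06 cm

Applying the thin-lens equation to the first lens, 1/7.5 = 1/17.5 + 1/d_i1, which gives d_i1 = 13.125 cm.
Since 13.125 cm > 10.5 cm, the first image lies past the second lens and serves as a virtual object: d_o2 = L - d_i1 = -2.625 cm.
Applying the thin-lens equation again with f_2 = 9.5 cm and d_o2 = -2.625 cm gives d_i2 = 2.057 cm.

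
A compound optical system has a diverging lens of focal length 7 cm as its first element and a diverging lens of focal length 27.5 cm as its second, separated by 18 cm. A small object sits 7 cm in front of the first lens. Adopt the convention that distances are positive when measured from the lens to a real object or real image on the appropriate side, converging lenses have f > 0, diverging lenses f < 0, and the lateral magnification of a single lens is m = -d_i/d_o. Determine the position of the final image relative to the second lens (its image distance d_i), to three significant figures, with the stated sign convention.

Lens 1: 1/d_i1 = 1/f_1 - 1/d_o1 = 1/(-7) - 1/7 = -0.28571 cm^-1, so d_i1 = -3.500 cm.
The intermediate image is virtual, 3.500 cm to the left of lens 1, so d_o2 = L - d_i1 = 18 - (-3.500) = 21.500 cm.
Lens 2: 1/d_i2 = 1/f_2 - 1/d_o2 = 1/(-27.5) - 1/(21.500) = -0.08288 cm^-1, so d_i2 = -12.066 cm.

-12.1 cm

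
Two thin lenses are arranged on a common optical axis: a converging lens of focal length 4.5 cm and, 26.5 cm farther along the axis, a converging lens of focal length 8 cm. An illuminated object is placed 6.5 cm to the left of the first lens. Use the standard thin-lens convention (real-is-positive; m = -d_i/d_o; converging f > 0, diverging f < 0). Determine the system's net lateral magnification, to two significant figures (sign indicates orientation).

4.6

Lens 1: 1/d_i1 = 1/f_1 - 1/d_o1 = 1/4.5 - 1/6.5 = 0.06838 cm^-1, so d_i1 = 14.625 cm.
m_1 = -(14.625)/6.5 = -2.2500.
Object distance for lens 2: d_o2 = 26.5 - 14.625 = 11.875 cm.
Lens 2: 1/d_i2 = 1/f_2 - 1/d_o2 = 1/8 - 1/(11.875) = 0.04079 cm^-1, so d_i2 = 24.516 cm.
m_2 = -(24.516)/(11.875) = -2.0645.
The system's lateral magnification is m_1 m_2 = (-2.2500)(-2.0645) = 4.6452.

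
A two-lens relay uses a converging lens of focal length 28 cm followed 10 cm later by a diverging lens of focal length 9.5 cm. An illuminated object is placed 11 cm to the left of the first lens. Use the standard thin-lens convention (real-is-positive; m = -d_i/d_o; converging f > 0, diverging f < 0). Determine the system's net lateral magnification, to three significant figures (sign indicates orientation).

0.416

First lens: d_i1 = 1/(1/28 - 1/11) = -18.118 cm.
m_1 = -(-18.118)/11 = 1.6471.
The intermediate image is virtual, 18.118 cm to the left of lens 1, so d_o2 = L - d_i1 = 10 - (-18.118) = 28.118 cm.
Second lens: d_i2 = 1/(1/(-9.5) - 1/(28.118)) = -7.101 cm.
m_2 = -(-7.101)/(28.118) = 0.2525.
Total m = m_1 x m_2 = (1.6471)(0.2525) = 0.4159.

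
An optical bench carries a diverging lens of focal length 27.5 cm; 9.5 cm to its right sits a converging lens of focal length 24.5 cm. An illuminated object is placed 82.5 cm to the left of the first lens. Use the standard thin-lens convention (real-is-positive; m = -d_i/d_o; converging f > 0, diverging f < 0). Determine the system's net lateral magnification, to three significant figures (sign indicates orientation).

Applying the thin-lens equation to the first lens, 1/(-27.5) = 1/82.5 + 1/d_i1, which gives d_i1 = -20.625 cm.
Its lateral magnification is m_1 = -d_i1/d_o1 = -(-20.625)/82.5 = 0.2500.
The intermediate image is virtual, 20.625 cm to the left of lens 1, so d_o2 = L - d_i1 = 9.5 - (-20.625) = 30.125 cm.
Applying the thin-lens equation again with f_2 = 24.5 cm and d_o2 = 30.125 cm gives d_i2 = 131.211 cm.
m_2 = -(131.211)/(30.125) = -4.3556.
Total m = m_1 x m_2 = (0.2500)(-4.3556) = -1.0889.

-1.09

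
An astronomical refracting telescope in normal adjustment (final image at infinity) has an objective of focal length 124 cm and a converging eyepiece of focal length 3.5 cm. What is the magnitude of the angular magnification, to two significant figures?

|M| = f_obj/|f_eye| = 124/3.5 = 35.429.

35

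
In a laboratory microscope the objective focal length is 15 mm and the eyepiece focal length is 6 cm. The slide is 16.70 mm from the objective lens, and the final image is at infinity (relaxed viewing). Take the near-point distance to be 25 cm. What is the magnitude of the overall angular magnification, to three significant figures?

36.8

Convert to cm: f_obj = 15 mm = 1.5 cm; d_o = 16.70 mm = 1.67 cm.
Objective: 1/d_i = 1/f_obj - 1/d_o = 1/1.5 - 1/1.67 = 0.06786 cm^-1, so d_i = 14.735 cm.
m_obj = -d_i/d_o = -14.735/1.67 = -8.824.
Eyepiece angular magnification (image at infinity): M_eye = D/f_e = 25/6 = 4.167.
Overall M = m_obj x M_eye = (-8.824)(4.167) = -36.76.
|M| = 36.76.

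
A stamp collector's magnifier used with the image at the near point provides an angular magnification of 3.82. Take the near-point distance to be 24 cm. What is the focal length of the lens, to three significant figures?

8.51 cm

For the image at the near point, M = 1 + D/f.
f = D/(M - 1) = 24/(3.82 - 1) = 8.511 cm.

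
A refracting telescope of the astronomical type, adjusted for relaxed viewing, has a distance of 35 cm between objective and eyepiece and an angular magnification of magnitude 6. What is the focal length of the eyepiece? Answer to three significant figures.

In normal adjustment the tube length equals f_obj + f_eye and |M| = f_obj/f_eye.
So f_obj = 6 f_eye and 6 f_eye + f_eye = 35 cm, giving f_eye = 35/7 = 5.000 cm and f_obj = 30.000 cm.

5.00 cm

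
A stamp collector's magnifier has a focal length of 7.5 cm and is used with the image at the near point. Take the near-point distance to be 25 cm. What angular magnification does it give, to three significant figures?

M = 1 + D/f = 1 + 25/7.5 = 4.333.

4.33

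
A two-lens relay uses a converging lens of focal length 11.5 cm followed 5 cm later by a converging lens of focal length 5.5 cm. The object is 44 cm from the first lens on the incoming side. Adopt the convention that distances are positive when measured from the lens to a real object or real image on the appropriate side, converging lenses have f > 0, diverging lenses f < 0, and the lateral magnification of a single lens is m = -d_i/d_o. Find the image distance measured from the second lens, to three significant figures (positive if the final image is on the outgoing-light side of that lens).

3.62 cm

Lens 1: 1/d_i1 = 1/f_1 - 1/d_o1 = 1/11.5 - 1/44 = 0.06423 cm^-1, so d_i1 = 15.569 cm.
This image would form 15.569 cm past lens 1, i.e. 10.569 cm beyond lens 2, so it is a virtual object for lens 2: d_o2 = 5 - 15.569 = -10.569 cm.
Lens 2: 1/d_i2 = 1/f_2 - 1/d_o2 = 1/5.5 - 1/(-10.569) = 0.27643 cm^-1, so d_i2 = 3.618 cm.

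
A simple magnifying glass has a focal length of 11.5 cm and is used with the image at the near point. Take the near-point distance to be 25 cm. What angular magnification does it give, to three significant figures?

M = 1 + D/f = 1 + 25/11.5 = 3.174.

3.17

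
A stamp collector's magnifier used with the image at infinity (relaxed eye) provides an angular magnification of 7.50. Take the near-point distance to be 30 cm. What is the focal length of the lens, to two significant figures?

4.0 cm

For the image at infinity, M = D/f.
f = D/M = 30/7.5 = 4.000 cm.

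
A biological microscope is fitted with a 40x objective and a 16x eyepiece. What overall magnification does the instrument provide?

The overall magnification of a compound microscope is the product of the objective and eyepiece magnifications:
M = M_obj x M_eye = 40 x 16 = 640.

640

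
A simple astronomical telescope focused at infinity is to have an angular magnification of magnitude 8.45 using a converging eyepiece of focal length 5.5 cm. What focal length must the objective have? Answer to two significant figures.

|M| = f_obj/|f_eye|, so f_obj = |M| x |f_eye| = 8.45 x 5.5 = 46.475 cm.

46 cm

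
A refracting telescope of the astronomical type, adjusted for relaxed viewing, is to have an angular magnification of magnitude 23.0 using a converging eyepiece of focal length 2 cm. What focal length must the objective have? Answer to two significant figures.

|M| = f_obj/|f_eye|, so f_obj = |M| x |f_eye| = 23.0 x 2 = 46.000 cm.

46 cm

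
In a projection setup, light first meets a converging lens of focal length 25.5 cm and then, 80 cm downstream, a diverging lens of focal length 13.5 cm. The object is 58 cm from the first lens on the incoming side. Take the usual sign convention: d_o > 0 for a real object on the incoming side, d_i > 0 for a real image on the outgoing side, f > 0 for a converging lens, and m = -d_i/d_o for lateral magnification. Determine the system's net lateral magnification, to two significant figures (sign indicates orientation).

First lens: d_i1 = 1/(1/25.5 - 1/58) = 45.508 cm.
m_1 = -(45.508)/58 = -0.7846.
That image sits 34.492 cm in front of the second lens, so d_o2 = 34.492 cm.
Second lens: d_i2 = 1/(1/(-13.5) - 1/(34.492)) = -9.703 cm.
m_2 = -(-9.703)/(34.492) = 0.2813.
Total m = m_1 x m_2 = (-0.7846)(0.2813) = -0.2207.

-0.22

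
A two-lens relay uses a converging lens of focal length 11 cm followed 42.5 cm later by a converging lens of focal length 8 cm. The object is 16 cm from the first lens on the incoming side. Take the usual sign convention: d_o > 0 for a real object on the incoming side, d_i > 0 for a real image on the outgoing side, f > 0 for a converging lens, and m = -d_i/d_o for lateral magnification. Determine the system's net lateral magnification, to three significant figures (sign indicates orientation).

-25.1

Applying the thin-lens equation to the first lens, 1/11 = 1/16 + 1/d_i1, which gives d_i1 = 35.200 cm.
Its lateral magnification is m_1 = -d_i1/d_o1 = -(35.200)/16 = -2.2000.
That image sits 7.300 cm in front of the second lens, so d_o2 = 7.300 cm.
Applying the thin-lens equation again with f_2 = 8 cm and d_o2 = 7.300 cm gives d_i2 = -83.429 cm.
m_2 = -(-83.429)/(7.300) = 11.4286.
The system's lateral magnification is m_1 m_2 = (-2.2000)(11.4286) = -25.1429.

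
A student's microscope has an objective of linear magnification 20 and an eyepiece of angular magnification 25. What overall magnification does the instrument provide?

The overall magnification of a compound microscope is the product of the objective and eyepiece magnifications:
M = M_obj x M_eye = 20 x 25 = 500.

500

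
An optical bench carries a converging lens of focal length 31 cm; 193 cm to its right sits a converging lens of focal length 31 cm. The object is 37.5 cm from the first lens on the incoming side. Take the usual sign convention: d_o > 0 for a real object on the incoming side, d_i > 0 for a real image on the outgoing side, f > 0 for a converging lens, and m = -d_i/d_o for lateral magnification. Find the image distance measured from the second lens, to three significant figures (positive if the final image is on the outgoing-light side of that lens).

Lens 1: 1/d_i1 = 1/f_1 - 1/d_o1 = 1/31 - 1/37.5 = 0.00559 cm^-1, so d_i1 = 178.846 cm.
The intermediate image is 178.846 cm to the right of lens 1, so d_o2 = L - d_i1 = 193 - 178.846 = 14.154 cm.
Lens 2: 1/d_i2 = 1/f_2 - 1/d_o2 = 1/31 - 1/(14.154) = -0.03839 cm^-1, so d_i2 = -26.046 cm.

-26.0 cm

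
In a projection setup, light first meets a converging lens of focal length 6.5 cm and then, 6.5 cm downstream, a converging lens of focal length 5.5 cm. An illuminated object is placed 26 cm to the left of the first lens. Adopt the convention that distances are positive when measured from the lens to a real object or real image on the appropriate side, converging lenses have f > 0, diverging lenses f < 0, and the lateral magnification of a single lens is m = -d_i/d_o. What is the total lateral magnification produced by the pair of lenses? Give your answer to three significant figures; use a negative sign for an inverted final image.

First lens: d_i1 = 1/(1/6.5 - 1/26) = 8.667 cm.
m_1 = -(8.667)/26 = -0.3333.
Since 8.667 cm > 6.5 cm, the first image lies past the second lens and serves as a virtual object: d_o2 = L - d_i1 = -2.167 cm.
Second lens: d_i2 = 1/(1/5.5 - 1/(-2.167)) = 1.554 cm.
m_2 = -(1.554)/(-2.167) = 0.7174.
Overall magnification: m = m_1 m_2 = -0.2391.

-0.239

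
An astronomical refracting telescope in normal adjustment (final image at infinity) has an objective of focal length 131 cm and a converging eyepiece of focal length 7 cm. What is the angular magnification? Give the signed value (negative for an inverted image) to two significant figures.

-19

M = -f_obj/f_eye = -131/(7) = -18.714.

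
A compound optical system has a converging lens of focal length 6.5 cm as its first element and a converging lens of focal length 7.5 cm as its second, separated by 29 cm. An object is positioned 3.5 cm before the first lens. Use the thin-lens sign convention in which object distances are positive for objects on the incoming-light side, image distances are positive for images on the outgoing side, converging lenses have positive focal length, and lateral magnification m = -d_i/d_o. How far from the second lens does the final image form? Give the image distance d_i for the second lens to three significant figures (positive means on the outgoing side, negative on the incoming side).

First lens: d_i1 = 1/(1/6.5 - 1/3.5) = -7.583 cm.
With d_i1 < 0 the first image is virtual and lies on the object side; the object distance for lens 2 is d_o2 = 29 - (-7.583) = 36.583 cm.
Second lens: d_i2 = 1/(1/7.5 - 1/(36.583)) = 9.434 cm.

9.43 cm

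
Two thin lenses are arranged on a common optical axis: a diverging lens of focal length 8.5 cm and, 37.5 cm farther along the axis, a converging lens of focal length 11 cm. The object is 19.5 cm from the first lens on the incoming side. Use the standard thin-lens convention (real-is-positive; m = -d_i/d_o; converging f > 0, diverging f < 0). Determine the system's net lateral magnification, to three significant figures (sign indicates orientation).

-0.103

First lens: d_i1 = 1/(1/(-8.5) - 1/19.5) = -5.920 cm.
m_1 = -(-5.920)/19.5 = 0.3036.
The intermediate image is virtual, 5.920 cm to the left of lens 1, so d_o2 = L - d_i1 = 37.5 - (-5.920) = 43.420 cm.
Second lens: d_i2 = 1/(1/11 - 1/(43.420)) = 14.732 cm.
m_2 = -(14.732)/(43.420) = -0.3393.
Overall magnification: m = m_1 m_2 = -0.1030.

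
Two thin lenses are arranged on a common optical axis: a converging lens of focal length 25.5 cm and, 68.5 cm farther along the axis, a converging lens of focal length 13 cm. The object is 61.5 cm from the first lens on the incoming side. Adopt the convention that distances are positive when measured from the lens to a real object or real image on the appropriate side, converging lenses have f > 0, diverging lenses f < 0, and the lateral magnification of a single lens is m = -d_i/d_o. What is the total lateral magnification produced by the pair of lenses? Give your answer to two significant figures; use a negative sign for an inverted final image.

Applying the thin-lens equation to the first lens, 1/25.5 = 1/61.5 + 1/d_i1, which gives d_i1 = 43.563 cm.
Its lateral magnification is m_1 = -d_i1/d_o1 = -(43.563)/61.5 = -0.7083.
Object distance for lens 2: d_o2 = 68.5 - 43.563 = 24.937 cm.
Applying the thin-lens equation again with f_2 = 13 cm and d_o2 = 24.937 cm gives d_i2 = 27.157 cm.
m_2 = -(27.157)/(24.937) = -1.0890.
Overall magnification: m = m_1 m_2 = 0.7714.

0.77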